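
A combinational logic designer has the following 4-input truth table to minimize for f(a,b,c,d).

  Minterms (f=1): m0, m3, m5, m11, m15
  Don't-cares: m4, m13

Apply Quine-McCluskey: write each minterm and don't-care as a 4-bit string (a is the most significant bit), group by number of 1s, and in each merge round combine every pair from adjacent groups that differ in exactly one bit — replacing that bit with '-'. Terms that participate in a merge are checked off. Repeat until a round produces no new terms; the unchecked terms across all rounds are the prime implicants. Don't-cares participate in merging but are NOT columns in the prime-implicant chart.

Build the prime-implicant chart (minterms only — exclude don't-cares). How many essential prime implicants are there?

size-2^0 implicants → 0000(✓)  0011(✓)  0100(✓)  0101(✓)  1011(✓)  1101(✓)  1111(✓)
size-2^1 implicants → -011  -101  0-00  010-  1-11  11-1
Unchecked terms (primes): -011, -101, 0-00, 010-, 1-11, 11-1
Minterm coverage:
  m0 ⊆ 0-00 [E]
  m3 ⊆ -011 [E]
  m5 ⊆ -101,010-
  m11 ⊆ -011,1-11
  m15 ⊆ 1-11,11-1
E = {-011, 0-00}

2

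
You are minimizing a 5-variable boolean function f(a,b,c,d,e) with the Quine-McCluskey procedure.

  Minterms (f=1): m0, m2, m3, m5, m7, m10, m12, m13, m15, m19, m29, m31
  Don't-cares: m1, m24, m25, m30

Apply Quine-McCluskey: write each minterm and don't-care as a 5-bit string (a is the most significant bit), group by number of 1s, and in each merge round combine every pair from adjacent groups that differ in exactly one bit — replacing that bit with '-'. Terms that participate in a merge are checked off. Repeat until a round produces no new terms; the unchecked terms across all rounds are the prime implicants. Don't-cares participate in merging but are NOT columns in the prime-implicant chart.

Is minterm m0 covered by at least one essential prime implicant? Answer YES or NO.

YES

size-2^0 implicants → 00000(✓)  00001(✓)  00010(✓)  00011(✓)  00101(✓)  00111(✓)  01010(✓)  01100(✓)  01101(✓)  01111(✓)  10011(✓)  11000(✓)  11001(✓)  11101(✓)  11110(✓)  11111(✓)
size-2^1 implicants → -0011  -1101(✓)  -1111(✓)  0-010  0-101(✓)  0-111(✓)  00-01(✓)  00-11(✓)  000-0(✓)  000-1(✓)  0000-(✓)  0001-(✓)  001-1(✓)  011-1(✓)  0110-  11-01  1100-  111-1(✓)  1111-
size-2^2 implicants → -11-1  0-1-1  00--1  000--
Unchecked terms (primes): -0011, -11-1, 0-010, 0-1-1, 00--1, 000--, 0110-, 11-01, 1100-, 1111-
Minterm coverage:
  m0 ⊆ 000-- [E]
  m2 ⊆ 0-010,000--
  m3 ⊆ -0011,00--1,000--
  m5 ⊆ 0-1-1,00--1
  m7 ⊆ 0-1-1,00--1
  m10 ⊆ 0-010 [E]
  m12 ⊆ 0110- [E]
  m13 ⊆ -11-1,0-1-1,0110-
  m15 ⊆ -11-1,0-1-1
  m19 ⊆ -0011 [E]
  m29 ⊆ -11-1,11-01
  m31 ⊆ -11-1,1111-
E = {-0011, 0-010, 000--, 0110-}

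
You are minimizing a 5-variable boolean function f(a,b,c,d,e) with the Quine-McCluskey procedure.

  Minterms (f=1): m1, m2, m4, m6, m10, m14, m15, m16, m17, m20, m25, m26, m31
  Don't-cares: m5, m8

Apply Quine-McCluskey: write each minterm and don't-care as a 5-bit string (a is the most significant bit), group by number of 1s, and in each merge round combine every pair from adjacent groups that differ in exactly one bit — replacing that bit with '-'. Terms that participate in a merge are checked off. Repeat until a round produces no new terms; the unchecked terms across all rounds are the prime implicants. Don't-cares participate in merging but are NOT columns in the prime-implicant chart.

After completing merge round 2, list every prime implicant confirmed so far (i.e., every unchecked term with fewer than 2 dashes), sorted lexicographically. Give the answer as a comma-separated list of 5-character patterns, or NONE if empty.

-0001, -0100, -1010, -1111, 00-01, 001-0, 0010-, 010-0, 0111-, 1-001, 10-00, 1000-

size-2^0 implicants → 00001(✓)  00010(✓)  00100(✓)  00101(✓)  00110(✓)  01000(✓)  01010(✓)  01110(✓)  01111(✓)  10000(✓)  10001(✓)  10100(✓)  11001(✓)  11010(✓)  11111(✓)
size-2^1 implicants → -0001  -0100  -1010  -1111  0-010(✓)  0-110(✓)  00-01  00-10(✓)  001-0  0010-  01-10(✓)  010-0  0111-  1-001  10-00  1000-
size-2^2 implicants → 0--10
Unchecked terms (primes): -0001, -0100, -1010, -1111, 0--10, 00-01, 001-0, 0010-, 010-0, 0111-, 1-001, 10-00, 1000-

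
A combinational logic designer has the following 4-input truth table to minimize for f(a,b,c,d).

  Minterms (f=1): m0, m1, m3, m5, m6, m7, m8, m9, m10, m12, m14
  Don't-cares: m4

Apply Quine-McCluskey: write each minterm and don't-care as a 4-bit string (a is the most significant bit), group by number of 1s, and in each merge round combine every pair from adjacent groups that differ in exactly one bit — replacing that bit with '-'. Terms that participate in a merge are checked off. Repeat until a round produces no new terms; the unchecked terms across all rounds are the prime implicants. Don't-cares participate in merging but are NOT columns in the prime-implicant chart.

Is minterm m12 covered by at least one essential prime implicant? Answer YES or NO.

YES

Round 0: 0000✓ 0001✓ 0011✓ 0100✓ 0101✓ 0110✓ 0111✓ 1000✓ 1001✓ 1010✓ 1100✓ 1110✓
Round 1: -000✓ -001✓ -100✓ -110✓ 0-00✓ 0-01✓ 0-11✓ 00-1✓ 000-✓ 01-0✓ 01-1✓ 010-✓ 011-✓ 1-00✓ 1-10✓ 10-0✓ 100-✓ 11-0✓
Round 2: --00 -00- -1-0 0--1 0-0- 01-- 1--0
PIs = {--00, -00-, -1-0, 0--1, 0-0-, 01--, 1--0}
Coverage chart:
  m0: --00,-00-,0-0-
  m1: -00-,0--1,0-0-
  m3: 0--1 ←essential
  m5: 0--1,0-0-,01--
  m6: -1-0,01--
  m7: 0--1,01--
  m8: --00,-00-,1--0
  m9: -00- ←essential
  m10: 1--0 ←essential
  m12: --00,-1-0,1--0
  m14: -1-0,1--0
Essential: -00-, 0--1, 1--0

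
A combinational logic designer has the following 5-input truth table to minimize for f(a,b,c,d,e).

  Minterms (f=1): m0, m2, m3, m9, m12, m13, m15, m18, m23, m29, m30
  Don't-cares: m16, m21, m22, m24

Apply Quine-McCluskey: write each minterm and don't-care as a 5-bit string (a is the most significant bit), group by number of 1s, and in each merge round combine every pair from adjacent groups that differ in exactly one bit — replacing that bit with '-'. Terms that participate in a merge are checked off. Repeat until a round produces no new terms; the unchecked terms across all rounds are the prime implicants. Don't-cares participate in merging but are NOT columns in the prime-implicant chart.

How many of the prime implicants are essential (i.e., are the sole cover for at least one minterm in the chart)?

Round 0: 00000✓ 00010✓ 00011✓ 01001✓ 01100✓ 01101✓ 01111✓ 10000✓ 10010✓ 10101✓ 10110✓ 10111✓ 11000✓ 11101✓ 11110✓
Round 1: -0000✓ -0010✓ -1101 000-0✓ 0001- 01-01 011-1 0110- 1-000 1-101 1-110 10-10 100-0✓ 101-1 1011-
Round 2: -00-0
PIs = {-00-0, -1101, 0001-, 01-01, 011-1, 0110-, 1-000, 1-101, 1-110, 10-10, 101-1, 1011-}
Coverage chart:
  m0: -00-0 ←essential
  m2: -00-0,0001-
  m3: 0001- ←essential
  m9: 01-01 ←essential
  m12: 0110- ←essential
  m13: -1101,01-01,011-1,0110-
  m15: 011-1 ←essential
  m18: -00-0,10-10
  m23: 101-1,1011-
  m29: -1101,1-101
  m30: 1-110 ←essential
Essential: -00-0, 0001-, 01-01, 011-1, 0110-, 1-110

6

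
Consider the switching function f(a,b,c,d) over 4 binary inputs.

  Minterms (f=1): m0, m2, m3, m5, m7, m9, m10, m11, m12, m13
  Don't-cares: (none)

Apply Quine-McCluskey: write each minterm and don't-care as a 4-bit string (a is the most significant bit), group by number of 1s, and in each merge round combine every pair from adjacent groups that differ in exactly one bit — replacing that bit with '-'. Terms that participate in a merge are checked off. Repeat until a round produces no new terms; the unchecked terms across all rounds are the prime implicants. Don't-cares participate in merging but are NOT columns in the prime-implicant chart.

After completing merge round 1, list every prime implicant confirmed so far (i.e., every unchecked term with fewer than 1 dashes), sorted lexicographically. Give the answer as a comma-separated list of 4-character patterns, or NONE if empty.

[col 0] 0000*, 0010*, 0011*, 0101*, 0111*, 1001*, 1010*, 1011*, 1100*, 1101*
[col 1] -010*, -011*, -101, 0-11, 00-0, 001-*, 01-1, 1-01, 10-1, 101-*, 110-
[col 2] -01-
Prime implicants: -01-, -101, 0-11, 00-0, 01-1, 1-01, 10-1, 110-

NONE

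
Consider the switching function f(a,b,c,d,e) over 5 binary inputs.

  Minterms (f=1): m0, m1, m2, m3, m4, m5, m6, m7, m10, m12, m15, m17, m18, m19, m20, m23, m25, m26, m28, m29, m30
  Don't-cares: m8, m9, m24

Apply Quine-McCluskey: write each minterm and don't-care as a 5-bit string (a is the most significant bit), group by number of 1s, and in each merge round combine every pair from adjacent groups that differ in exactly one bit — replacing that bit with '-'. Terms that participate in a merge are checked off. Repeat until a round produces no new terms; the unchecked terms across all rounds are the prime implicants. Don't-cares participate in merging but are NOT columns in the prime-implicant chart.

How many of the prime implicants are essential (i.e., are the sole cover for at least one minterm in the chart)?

6

Round 0: 00000✓ 00001✓ 00010✓ 00011✓ 00100✓ 00101✓ 00110✓ 00111✓ 01000✓ 01001✓ 01010✓ 01100✓ 01111✓ 10001✓ 10010✓ 10011✓ 10100✓ 10111✓ 11000✓ 11001✓ 11010✓ 11100✓ 11101✓ 11110✓
Round 1: -0001✓ -0010✓ -0011✓ -0100✓ -0111✓ -1000✓ -1001✓ -1010✓ -1100✓ 0-000✓ 0-001✓ 0-010✓ 0-100✓ 0-111 00-00✓ 00-01✓ 00-10✓ 00-11✓ 000-0✓ 000-1✓ 0000-✓ 0001-✓ 001-0✓ 001-1✓ 0010-✓ 0011-✓ 01-00✓ 010-0✓ 0100-✓ 1-001✓ 1-010✓ 1-100✓ 10-11✓ 100-1✓ 1001-✓ 11-00✓ 11-01✓ 11-10✓ 110-0✓ 1100-✓ 111-0✓ 1110-✓
Round 2: --001 --010 --100 -0-11 -00-1 -001- -1-00 -10-0 -100- 0--00 0-0-0 0-00- 00--0✓ 00--1✓ 00-0-✓ 00-1-✓ 000--✓ 001--✓ 11--0 11-0-
Round 3: 00---
PIs = {--001, --010, --100, -0-11, -00-1, -001-, -1-00, -10-0, -100-, 0--00, 0-0-0, 0-00-, 0-111, 00---, 11--0, 11-0-}
Coverage chart:
  m0: 0--00,0-0-0,0-00-,00---
  m1: --001,-00-1,0-00-,00---
  m2: --010,-001-,0-0-0,00---
  m3: -0-11,-00-1,-001-,00---
  m4: --100,0--00,00---
  m5: 00--- ←essential
  m6: 00--- ←essential
  m7: -0-11,0-111,00---
  m10: --010,-10-0,0-0-0
  m12: --100,-1-00,0--00
  m15: 0-111 ←essential
  m17: --001,-00-1
  m18: --010,-001-
  m19: -0-11,-00-1,-001-
  m20: --100 ←essential
  m23: -0-11 ←essential
  m25: --001,-100-,11-0-
  m26: --010,-10-0,11--0
  m28: --100,-1-00,11--0,11-0-
  m29: 11-0- ←essential
  m30: 11--0 ←essential
Essential: --100, -0-11, 0-111, 00---, 11--0, 11-0-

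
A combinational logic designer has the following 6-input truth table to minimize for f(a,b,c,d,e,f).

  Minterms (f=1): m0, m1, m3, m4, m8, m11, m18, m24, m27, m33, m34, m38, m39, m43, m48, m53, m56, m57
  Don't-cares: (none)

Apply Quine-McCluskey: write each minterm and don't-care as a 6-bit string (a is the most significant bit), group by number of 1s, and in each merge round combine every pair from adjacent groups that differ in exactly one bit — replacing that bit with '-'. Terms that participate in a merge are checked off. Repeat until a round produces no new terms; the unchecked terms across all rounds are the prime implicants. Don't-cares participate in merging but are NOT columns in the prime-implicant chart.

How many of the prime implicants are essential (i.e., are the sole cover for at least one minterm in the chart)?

[col 0] 000000*, 000001*, 000011*, 000100*, 001000*, 001011*, 010010, 011000*, 011011*, 100001*, 100010*, 100110*, 100111*, 101011*, 110000*, 110101, 111000*, 111001*
[col 1] -00001, -01011, -11000, 0-1000, 0-1011, 00-000, 00-011, 000-00, 0000-1, 00000-, 100-10, 10011-, 11-000, 11100-
Prime implicants: -00001, -01011, -11000, 0-1000, 0-1011, 00-000, 00-011, 000-00, 0000-1, 00000-, 010010, 100-10, 10011-, 11-000, 110101, 11100-
PI chart (minterm → PIs covering it):
  0 | 00-000,000-00,00000-
  1 | -00001,0000-1,00000-
  3 | 00-011,0000-1
  4 | 000-00  (sole → essential)
  8 | 0-1000,00-000
  11 | -01011,0-1011,00-011
  18 | 010010  (sole → essential)
  24 | -11000,0-1000
  27 | 0-1011  (sole → essential)
  33 | -00001  (sole → essential)
  34 | 100-10  (sole → essential)
  38 | 100-10,10011-
  39 | 10011-  (sole → essential)
  43 | -01011  (sole → essential)
  48 | 11-000  (sole → essential)
  53 | 110101  (sole → essential)
  56 | -11000,11-000,11100-
  57 | 11100-  (sole → essential)
Essential prime implicants: -00001, -01011, 0-1011, 000-00, 010010, 100-10, 10011-, 11-000, 110101, 11100-

10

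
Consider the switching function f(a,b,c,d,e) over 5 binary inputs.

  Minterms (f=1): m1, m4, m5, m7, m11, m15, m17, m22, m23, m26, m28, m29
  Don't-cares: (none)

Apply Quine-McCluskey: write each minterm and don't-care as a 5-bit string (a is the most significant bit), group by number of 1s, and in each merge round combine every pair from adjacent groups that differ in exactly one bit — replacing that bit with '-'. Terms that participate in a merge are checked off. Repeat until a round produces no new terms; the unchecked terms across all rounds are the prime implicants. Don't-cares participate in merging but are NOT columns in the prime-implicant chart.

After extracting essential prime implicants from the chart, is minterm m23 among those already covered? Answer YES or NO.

size-2^0 implicants → 00001(✓)  00100(✓)  00101(✓)  00111(✓)  01011(✓)  01111(✓)  10001(✓)  10110(✓)  10111(✓)  11010  11100(✓)  11101(✓)
size-2^1 implicants → -0001  -0111  0-111  00-01  001-1  0010-  01-11  1011-  1110-
Unchecked terms (primes): -0001, -0111, 0-111, 00-01, 001-1, 0010-, 01-11, 1011-, 11010, 1110-
Minterm coverage:
  m1 ⊆ -0001,00-01
  m4 ⊆ 0010- [E]
  m5 ⊆ 00-01,001-1,0010-
  m7 ⊆ -0111,0-111,001-1
  m11 ⊆ 01-11 [E]
  m15 ⊆ 0-111,01-11
  m17 ⊆ -0001 [E]
  m22 ⊆ 1011- [E]
  m23 ⊆ -0111,1011-
  m26 ⊆ 11010 [E]
  m28 ⊆ 1110- [E]
  m29 ⊆ 1110- [E]
E = {-0001, 0010-, 01-11, 1011-, 11010, 1110-}

YES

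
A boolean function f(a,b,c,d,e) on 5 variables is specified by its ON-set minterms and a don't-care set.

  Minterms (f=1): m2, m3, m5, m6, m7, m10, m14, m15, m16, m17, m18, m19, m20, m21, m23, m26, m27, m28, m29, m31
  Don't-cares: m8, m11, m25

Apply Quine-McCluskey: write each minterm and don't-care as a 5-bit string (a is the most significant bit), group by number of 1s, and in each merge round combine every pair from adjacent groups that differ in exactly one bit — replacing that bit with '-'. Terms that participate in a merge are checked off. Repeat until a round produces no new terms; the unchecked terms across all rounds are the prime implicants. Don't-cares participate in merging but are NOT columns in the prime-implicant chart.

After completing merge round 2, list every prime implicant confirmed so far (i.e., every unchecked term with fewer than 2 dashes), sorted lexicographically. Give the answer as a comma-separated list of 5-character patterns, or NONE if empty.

010-0

[col 0] 00010*, 00011*, 00101*, 00110*, 00111*, 01000*, 01010*, 01011*, 01110*, 01111*, 10000*, 10001*, 10010*, 10011*, 10100*, 10101*, 10111*, 11001*, 11010*, 11011*, 11100*, 11101*, 11111*
[col 1] -0010*, -0011*, -0101*, -0111*, -1010*, -1011*, -1111*, 0-010*, 0-011*, 0-110*, 0-111*, 00-10*, 00-11*, 0001-*, 001-1*, 0011-*, 01-10*, 01-11*, 010-0, 0101-*, 0111-*, 1-001*, 1-010*, 1-011*, 1-100*, 1-101*, 1-111*, 10-00*, 10-01*, 10-11*, 100-0*, 100-1*, 1000-*, 1001-*, 101-1*, 1010-*, 11-01*, 11-11*, 110-1*, 1101-*, 111-1*, 1110-*
[col 2] --010*, --011*, --111*, -0-11*, -001-*, -01-1, -1-11*, -101-*, 0--10*, 0--11*, 0-01-*, 0-11-*, 00-1-*, 01-1-*, 1--01*, 1--11*, 1-0-1*, 1-01-*, 1-1-1*, 1-10-, 10--1*, 10-0-, 100--, 11--1*
[col 3] ---11, --01-, 0--1-, 1---1
Prime implicants: ---11, --01-, -01-1, 0--1-, 010-0, 1---1, 1-10-, 10-0-, 100--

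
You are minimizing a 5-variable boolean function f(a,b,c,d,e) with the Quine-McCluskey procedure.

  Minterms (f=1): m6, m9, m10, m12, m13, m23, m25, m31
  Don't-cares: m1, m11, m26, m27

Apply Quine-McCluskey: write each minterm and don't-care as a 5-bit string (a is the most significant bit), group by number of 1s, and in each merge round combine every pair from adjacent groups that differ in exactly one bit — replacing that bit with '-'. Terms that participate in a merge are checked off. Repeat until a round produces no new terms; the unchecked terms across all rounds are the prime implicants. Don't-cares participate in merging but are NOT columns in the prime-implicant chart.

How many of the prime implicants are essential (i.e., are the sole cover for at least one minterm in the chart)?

size-2^0 implicants → 00001(✓)  00110  01001(✓)  01010(✓)  01011(✓)  01100(✓)  01101(✓)  10111(✓)  11001(✓)  11010(✓)  11011(✓)  11111(✓)
size-2^1 implicants → -1001(✓)  -1010(✓)  -1011(✓)  0-001  01-01  010-1(✓)  0101-(✓)  0110-  1-111  11-11  110-1(✓)  1101-(✓)
size-2^2 implicants → -10-1  -101-
Unchecked terms (primes): -10-1, -101-, 0-001, 00110, 01-01, 0110-, 1-111, 11-11
Minterm coverage:
  m6 ⊆ 00110 [E]
  m9 ⊆ -10-1,0-001,01-01
  m10 ⊆ -101- [E]
  m12 ⊆ 0110- [E]
  m13 ⊆ 01-01,0110-
  m23 ⊆ 1-111 [E]
  m25 ⊆ -10-1 [E]
  m31 ⊆ 1-111,11-11
E = {-10-1, -101-, 00110, 0110-, 1-111}

5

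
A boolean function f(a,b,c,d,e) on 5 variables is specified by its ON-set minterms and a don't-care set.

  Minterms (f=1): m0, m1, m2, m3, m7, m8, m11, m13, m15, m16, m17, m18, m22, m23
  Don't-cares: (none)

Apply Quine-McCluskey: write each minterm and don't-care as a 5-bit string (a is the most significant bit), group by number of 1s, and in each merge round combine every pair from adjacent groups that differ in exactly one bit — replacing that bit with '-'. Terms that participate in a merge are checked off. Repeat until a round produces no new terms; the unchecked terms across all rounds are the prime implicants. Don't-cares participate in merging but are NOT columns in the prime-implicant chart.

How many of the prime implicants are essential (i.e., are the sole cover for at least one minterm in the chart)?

size-2^0 implicants → 00000(✓)  00001(✓)  00010(✓)  00011(✓)  00111(✓)  01000(✓)  01011(✓)  01101(✓)  01111(✓)  10000(✓)  10001(✓)  10010(✓)  10110(✓)  10111(✓)
size-2^1 implicants → -0000(✓)  -0001(✓)  -0010(✓)  -0111  0-000  0-011(✓)  0-111(✓)  00-11(✓)  000-0(✓)  000-1(✓)  0000-(✓)  0001-(✓)  01-11(✓)  011-1  10-10  100-0(✓)  1000-(✓)  1011-
size-2^2 implicants → -00-0  -000-  0--11  000--
Unchecked terms (primes): -00-0, -000-, -0111, 0--11, 0-000, 000--, 011-1, 10-10, 1011-
Minterm coverage:
  m0 ⊆ -00-0,-000-,0-000,000--
  m1 ⊆ -000-,000--
  m2 ⊆ -00-0,000--
  m3 ⊆ 0--11,000--
  m7 ⊆ -0111,0--11
  m8 ⊆ 0-000 [E]
  m11 ⊆ 0--11 [E]
  m13 ⊆ 011-1 [E]
  m15 ⊆ 0--11,011-1
  m16 ⊆ -00-0,-000-
  m17 ⊆ -000- [E]
  m18 ⊆ -00-0,10-10
  m22 ⊆ 10-10,1011-
  m23 ⊆ -0111,1011-
E = {-000-, 0--11, 0-000, 011-1}

4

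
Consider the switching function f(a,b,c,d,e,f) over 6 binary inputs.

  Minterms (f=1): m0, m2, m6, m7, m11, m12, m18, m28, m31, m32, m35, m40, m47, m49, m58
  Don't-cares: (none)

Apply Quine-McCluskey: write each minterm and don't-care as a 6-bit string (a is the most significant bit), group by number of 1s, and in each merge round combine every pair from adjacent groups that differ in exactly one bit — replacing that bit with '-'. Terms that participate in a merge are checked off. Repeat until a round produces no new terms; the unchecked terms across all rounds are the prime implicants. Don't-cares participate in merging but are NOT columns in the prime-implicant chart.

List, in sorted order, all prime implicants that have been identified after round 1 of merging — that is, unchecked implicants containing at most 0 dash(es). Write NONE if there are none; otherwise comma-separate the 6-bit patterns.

size-2^0 implicants → 000000(✓)  000010(✓)  000110(✓)  000111(✓)  001011  001100(✓)  010010(✓)  011100(✓)  011111  100000(✓)  100011  101000(✓)  101111  110001  111010
size-2^1 implicants → -00000  0-0010  0-1100  000-10  0000-0  00011-  10-000
Unchecked terms (primes): -00000, 0-0010, 0-1100, 000-10, 0000-0, 00011-, 001011, 011111, 10-000, 100011, 101111, 110001, 111010

001011, 011111, 100011, 101111, 110001, 111010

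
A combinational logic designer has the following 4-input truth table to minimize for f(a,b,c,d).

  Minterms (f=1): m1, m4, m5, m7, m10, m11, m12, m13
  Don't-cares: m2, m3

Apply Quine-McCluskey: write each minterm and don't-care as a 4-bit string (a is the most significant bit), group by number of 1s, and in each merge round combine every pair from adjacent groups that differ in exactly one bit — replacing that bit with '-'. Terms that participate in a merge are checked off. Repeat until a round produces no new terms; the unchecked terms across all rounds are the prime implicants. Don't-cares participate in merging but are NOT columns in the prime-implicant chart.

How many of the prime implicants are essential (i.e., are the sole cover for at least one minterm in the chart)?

size-2^0 implicants → 0001(✓)  0010(✓)  0011(✓)  0100(✓)  0101(✓)  0111(✓)  1010(✓)  1011(✓)  1100(✓)  1101(✓)
size-2^1 implicants → -010(✓)  -011(✓)  -100(✓)  -101(✓)  0-01(✓)  0-11(✓)  00-1(✓)  001-(✓)  01-1(✓)  010-(✓)  101-(✓)  110-(✓)
size-2^2 implicants → -01-  -10-  0--1
Unchecked terms (primes): -01-, -10-, 0--1
Minterm coverage:
  m1 ⊆ 0--1 [E]
  m4 ⊆ -10- [E]
  m5 ⊆ -10-,0--1
  m7 ⊆ 0--1 [E]
  m10 ⊆ -01- [E]
  m11 ⊆ -01- [E]
  m12 ⊆ -10- [E]
  m13 ⊆ -10- [E]
E = {-01-, -10-, 0--1}

3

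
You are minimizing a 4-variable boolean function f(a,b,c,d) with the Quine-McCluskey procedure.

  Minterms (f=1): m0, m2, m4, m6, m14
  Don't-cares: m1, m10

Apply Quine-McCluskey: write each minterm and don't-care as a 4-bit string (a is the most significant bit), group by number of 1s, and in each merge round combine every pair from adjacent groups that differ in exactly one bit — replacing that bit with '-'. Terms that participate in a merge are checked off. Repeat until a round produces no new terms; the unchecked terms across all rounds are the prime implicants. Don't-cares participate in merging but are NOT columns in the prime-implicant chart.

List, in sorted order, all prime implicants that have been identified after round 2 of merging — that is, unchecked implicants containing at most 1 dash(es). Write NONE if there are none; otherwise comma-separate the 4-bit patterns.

size-2^0 implicants → 0000(✓)  0001(✓)  0010(✓)  0100(✓)  0110(✓)  1010(✓)  1110(✓)
size-2^1 implicants → -010(✓)  -110(✓)  0-00(✓)  0-10(✓)  00-0(✓)  000-  01-0(✓)  1-10(✓)
size-2^2 implicants → --10  0--0
Unchecked terms (primes): --10, 0--0, 000-

000-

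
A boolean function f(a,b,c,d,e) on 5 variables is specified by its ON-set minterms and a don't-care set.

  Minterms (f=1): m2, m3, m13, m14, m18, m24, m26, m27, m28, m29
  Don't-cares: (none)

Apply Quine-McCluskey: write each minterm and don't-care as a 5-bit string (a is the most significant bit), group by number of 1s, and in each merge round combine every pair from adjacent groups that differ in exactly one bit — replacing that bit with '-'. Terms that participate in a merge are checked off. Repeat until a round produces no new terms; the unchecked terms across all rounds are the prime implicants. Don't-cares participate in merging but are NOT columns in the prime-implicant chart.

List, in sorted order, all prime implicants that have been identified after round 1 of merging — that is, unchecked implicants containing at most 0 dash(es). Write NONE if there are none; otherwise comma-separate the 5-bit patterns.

Round 0: 00010✓ 00011✓ 01101✓ 01110 10010✓ 11000✓ 11010✓ 11011✓ 11100✓ 11101✓
Round 1: -0010 -1101 0001- 1-010 11-00 110-0 1101- 1110-
PIs = {-0010, -1101, 0001-, 01110, 1-010, 11-00, 110-0, 1101-, 1110-}

01110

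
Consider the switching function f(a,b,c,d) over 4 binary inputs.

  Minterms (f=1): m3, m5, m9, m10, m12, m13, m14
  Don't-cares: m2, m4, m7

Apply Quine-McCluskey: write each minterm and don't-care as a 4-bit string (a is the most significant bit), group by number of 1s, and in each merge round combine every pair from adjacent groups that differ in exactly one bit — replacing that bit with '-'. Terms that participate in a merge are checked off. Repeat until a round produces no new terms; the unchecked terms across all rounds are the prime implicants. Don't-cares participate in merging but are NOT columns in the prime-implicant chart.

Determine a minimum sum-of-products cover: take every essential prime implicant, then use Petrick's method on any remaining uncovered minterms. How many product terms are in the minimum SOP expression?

Round 0: 0010✓ 0011✓ 0100✓ 0101✓ 0111✓ 1001✓ 1010✓ 1100✓ 1101✓ 1110✓
Round 1: -010 -100✓ -101✓ 0-11 001- 01-1 010-✓ 1-01 1-10 11-0 110-✓
Round 2: -10-
PIs = {-010, -10-, 0-11, 001-, 01-1, 1-01, 1-10, 11-0}
Coverage chart:
  m3: 0-11,001-
  m5: -10-,01-1
  m9: 1-01 ←essential
  m10: -010,1-10
  m12: -10-,11-0
  m13: -10-,1-01
  m14: 1-10,11-0
Essential: 1-01
Petrick residual → -10-, 0-11, 1-10
Min cover (4 terms): bc' + a'cd + ac'd + acd'

4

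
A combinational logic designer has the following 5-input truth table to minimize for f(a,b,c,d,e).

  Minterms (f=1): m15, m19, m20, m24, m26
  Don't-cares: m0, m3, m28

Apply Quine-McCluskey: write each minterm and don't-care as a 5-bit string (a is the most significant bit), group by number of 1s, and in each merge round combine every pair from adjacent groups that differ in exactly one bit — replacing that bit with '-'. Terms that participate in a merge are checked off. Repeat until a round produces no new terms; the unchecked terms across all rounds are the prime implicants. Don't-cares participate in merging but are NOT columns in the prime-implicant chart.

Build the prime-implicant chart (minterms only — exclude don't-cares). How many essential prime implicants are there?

Round 0: 00000 00011✓ 01111 10011✓ 10100✓ 11000✓ 11010✓ 11100✓
Round 1: -0011 1-100 11-00 110-0
PIs = {-0011, 00000, 01111, 1-100, 11-00, 110-0}
Coverage chart:
  m15: 01111 ←essential
  m19: -0011 ←essential
  m20: 1-100 ←essential
  m24: 11-00,110-0
  m26: 110-0 ←essential
Essential: -0011, 01111, 1-100, 110-0

4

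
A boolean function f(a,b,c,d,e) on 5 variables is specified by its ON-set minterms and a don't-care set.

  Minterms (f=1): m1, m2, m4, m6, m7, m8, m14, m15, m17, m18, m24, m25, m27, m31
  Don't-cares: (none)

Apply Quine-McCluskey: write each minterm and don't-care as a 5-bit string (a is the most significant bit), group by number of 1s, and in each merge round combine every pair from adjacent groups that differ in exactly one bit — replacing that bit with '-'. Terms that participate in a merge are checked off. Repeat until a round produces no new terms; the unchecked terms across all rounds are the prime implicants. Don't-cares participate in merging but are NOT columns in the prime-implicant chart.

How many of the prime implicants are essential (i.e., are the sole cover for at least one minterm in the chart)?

size-2^0 implicants → 00001(✓)  00010(✓)  00100(✓)  00110(✓)  00111(✓)  01000(✓)  01110(✓)  01111(✓)  10001(✓)  10010(✓)  11000(✓)  11001(✓)  11011(✓)  11111(✓)
size-2^1 implicants → -0001  -0010  -1000  -1111  0-110(✓)  0-111(✓)  00-10  001-0  0011-(✓)  0111-(✓)  1-001  11-11  110-1  1100-
size-2^2 implicants → 0-11-
Unchecked terms (primes): -0001, -0010, -1000, -1111, 0-11-, 00-10, 001-0, 1-001, 11-11, 110-1, 1100-
Minterm coverage:
  m1 ⊆ -0001 [E]
  m2 ⊆ -0010,00-10
  m4 ⊆ 001-0 [E]
  m6 ⊆ 0-11-,00-10,001-0
  m7 ⊆ 0-11- [E]
  m8 ⊆ -1000 [E]
  m14 ⊆ 0-11- [E]
  m15 ⊆ -1111,0-11-
  m17 ⊆ -0001,1-001
  m18 ⊆ -0010 [E]
  m24 ⊆ -1000,1100-
  m25 ⊆ 1-001,110-1,1100-
  m27 ⊆ 11-11,110-1
  m31 ⊆ -1111,11-11
E = {-0001, -0010, -1000, 0-11-, 001-0}

5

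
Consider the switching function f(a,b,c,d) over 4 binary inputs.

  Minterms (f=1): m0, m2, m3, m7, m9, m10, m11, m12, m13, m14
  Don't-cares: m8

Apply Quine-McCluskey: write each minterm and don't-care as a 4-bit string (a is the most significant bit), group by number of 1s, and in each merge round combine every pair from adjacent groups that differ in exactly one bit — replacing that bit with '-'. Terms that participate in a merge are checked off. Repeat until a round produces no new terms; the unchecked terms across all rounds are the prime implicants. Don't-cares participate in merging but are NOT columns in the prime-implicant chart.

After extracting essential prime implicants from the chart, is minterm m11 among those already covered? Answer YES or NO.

Round 0: 0000✓ 0010✓ 0011✓ 0111✓ 1000✓ 1001✓ 1010✓ 1011✓ 1100✓ 1101✓ 1110✓
Round 1: -000✓ -010✓ -011✓ 0-11 00-0✓ 001-✓ 1-00✓ 1-01✓ 1-10✓ 10-0✓ 10-1✓ 100-✓ 101-✓ 11-0✓ 110-✓
Round 2: -0-0 -01- 1--0 1-0- 10--
PIs = {-0-0, -01-, 0-11, 1--0, 1-0-, 10--}
Coverage chart:
  m0: -0-0 ←essential
  m2: -0-0,-01-
  m3: -01-,0-11
  m7: 0-11 ←essential
  m9: 1-0-,10--
  m10: -0-0,-01-,1--0,10--
  m11: -01-,10--
  m12: 1--0,1-0-
  m13: 1-0- ←essential
  m14: 1--0 ←essential
Essential: -0-0, 0-11, 1--0, 1-0-

NO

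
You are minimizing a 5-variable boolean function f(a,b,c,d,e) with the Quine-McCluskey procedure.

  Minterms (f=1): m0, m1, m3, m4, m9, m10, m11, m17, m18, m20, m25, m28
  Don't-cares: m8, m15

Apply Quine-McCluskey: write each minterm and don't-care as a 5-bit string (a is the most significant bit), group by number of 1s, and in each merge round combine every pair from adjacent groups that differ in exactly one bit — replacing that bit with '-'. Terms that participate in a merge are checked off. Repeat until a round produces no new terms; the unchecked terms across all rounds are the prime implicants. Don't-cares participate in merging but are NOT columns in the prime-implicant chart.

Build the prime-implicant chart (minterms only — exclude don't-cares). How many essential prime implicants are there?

5

size-2^0 implicants → 00000(✓)  00001(✓)  00011(✓)  00100(✓)  01000(✓)  01001(✓)  01010(✓)  01011(✓)  01111(✓)  10001(✓)  10010  10100(✓)  11001(✓)  11100(✓)
size-2^1 implicants → -0001(✓)  -0100  -1001(✓)  0-000(✓)  0-001(✓)  0-011(✓)  00-00  000-1(✓)  0000-(✓)  01-11  010-0(✓)  010-1(✓)  0100-(✓)  0101-(✓)  1-001(✓)  1-100
size-2^2 implicants → --001  0-0-1  0-00-  010--
Unchecked terms (primes): --001, -0100, 0-0-1, 0-00-, 00-00, 01-11, 010--, 1-100, 10010
Minterm coverage:
  m0 ⊆ 0-00-,00-00
  m1 ⊆ --001,0-0-1,0-00-
  m3 ⊆ 0-0-1 [E]
  m4 ⊆ -0100,00-00
  m9 ⊆ --001,0-0-1,0-00-,010--
  m10 ⊆ 010-- [E]
  m11 ⊆ 0-0-1,01-11,010--
  m17 ⊆ --001 [E]
  m18 ⊆ 10010 [E]
  m20 ⊆ -0100,1-100
  m25 ⊆ --001 [E]
  m28 ⊆ 1-100 [E]
E = {--001, 0-0-1, 010--, 1-100, 10010}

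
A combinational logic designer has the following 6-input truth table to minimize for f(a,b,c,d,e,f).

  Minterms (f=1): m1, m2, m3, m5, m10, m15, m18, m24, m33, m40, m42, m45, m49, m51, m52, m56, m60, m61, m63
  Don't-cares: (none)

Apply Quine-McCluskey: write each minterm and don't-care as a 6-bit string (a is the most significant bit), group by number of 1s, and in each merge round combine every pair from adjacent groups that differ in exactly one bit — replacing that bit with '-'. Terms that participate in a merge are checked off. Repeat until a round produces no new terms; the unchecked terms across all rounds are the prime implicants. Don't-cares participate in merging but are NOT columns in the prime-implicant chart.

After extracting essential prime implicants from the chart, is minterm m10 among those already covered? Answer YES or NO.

Round 0: 000001✓ 000010✓ 000011✓ 000101✓ 001010✓ 001111 010010✓ 011000✓ 100001✓ 101000✓ 101010✓ 101101✓ 110001✓ 110011✓ 110100✓ 111000✓ 111100✓ 111101✓ 111111✓
Round 1: -00001 -01010 -11000 0-0010 00-010 000-01 0000-1 00001- 1-0001 1-1000 1-1101 1010-0 11-100 1100-1 111-00 1111-1 11110-
PIs = {-00001, -01010, -11000, 0-0010, 00-010, 000-01, 0000-1, 00001-, 001111, 1-0001, 1-1000, 1-1101, 1010-0, 11-100, 1100-1, 111-00, 1111-1, 11110-}
Coverage chart:
  m1: -00001,000-01,0000-1
  m2: 0-0010,00-010,00001-
  m3: 0000-1,00001-
  m5: 000-01 ←essential
  m10: -01010,00-010
  m15: 001111 ←essential
  m18: 0-0010 ←essential
  m24: -11000 ←essential
  m33: -00001,1-0001
  m40: 1-1000,1010-0
  m42: -01010,1010-0
  m45: 1-1101 ←essential
  m49: 1-0001,1100-1
  m51: 1100-1 ←essential
  m52: 11-100 ←essential
  m56: -11000,1-1000,111-00
  m60: 11-100,111-00,11110-
  m61: 1-1101,1111-1,11110-
  m63: 1111-1 ←essential
Essential: -11000, 0-0010, 000-01, 001111, 1-1101, 11-100, 1100-1, 1111-1

NO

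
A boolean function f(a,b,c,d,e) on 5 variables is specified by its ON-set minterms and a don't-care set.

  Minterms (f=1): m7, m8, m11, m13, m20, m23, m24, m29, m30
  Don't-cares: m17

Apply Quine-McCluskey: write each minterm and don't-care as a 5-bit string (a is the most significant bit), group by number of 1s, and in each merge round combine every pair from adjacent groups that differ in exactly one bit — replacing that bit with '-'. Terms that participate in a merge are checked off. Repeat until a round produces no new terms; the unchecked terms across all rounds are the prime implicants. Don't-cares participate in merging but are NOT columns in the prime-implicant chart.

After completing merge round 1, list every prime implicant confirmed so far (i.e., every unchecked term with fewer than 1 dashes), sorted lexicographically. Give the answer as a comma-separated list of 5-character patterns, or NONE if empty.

[col 0] 00111*, 01000*, 01011, 01101*, 10001, 10100, 10111*, 11000*, 11101*, 11110
[col 1] -0111, -1000, -1101
Prime implicants: -0111, -1000, -1101, 01011, 10001, 10100, 11110

01011, 10001, 10100, 11110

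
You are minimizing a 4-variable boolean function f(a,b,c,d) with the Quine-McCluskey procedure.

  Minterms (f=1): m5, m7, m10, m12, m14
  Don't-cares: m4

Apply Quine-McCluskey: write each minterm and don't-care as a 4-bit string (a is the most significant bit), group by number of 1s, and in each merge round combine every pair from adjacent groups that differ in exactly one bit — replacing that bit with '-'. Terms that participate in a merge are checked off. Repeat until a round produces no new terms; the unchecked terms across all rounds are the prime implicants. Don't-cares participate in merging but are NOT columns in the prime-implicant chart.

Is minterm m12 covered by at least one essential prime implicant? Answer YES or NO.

NO

[col 0] 0100*, 0101*, 0111*, 1010*, 1100*, 1110*
[col 1] -100, 01-1, 010-, 1-10, 11-0
Prime implicants: -100, 01-1, 010-, 1-10, 11-0
PI chart (minterm → PIs covering it):
  5 | 01-1,010-
  7 | 01-1  (sole → essential)
  10 | 1-10  (sole → essential)
  12 | -100,11-0
  14 | 1-10,11-0
Essential prime implicants: 01-1, 1-10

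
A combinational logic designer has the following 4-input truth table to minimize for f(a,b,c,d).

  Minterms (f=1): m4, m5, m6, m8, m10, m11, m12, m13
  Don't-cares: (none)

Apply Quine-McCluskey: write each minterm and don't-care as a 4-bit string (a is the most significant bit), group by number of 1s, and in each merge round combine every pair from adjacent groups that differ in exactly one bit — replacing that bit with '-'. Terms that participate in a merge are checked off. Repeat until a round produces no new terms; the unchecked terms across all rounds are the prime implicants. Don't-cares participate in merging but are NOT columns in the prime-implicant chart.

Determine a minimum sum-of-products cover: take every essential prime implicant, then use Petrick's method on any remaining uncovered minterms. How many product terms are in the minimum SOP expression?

size-2^0 implicants → 0100(✓)  0101(✓)  0110(✓)  1000(✓)  1010(✓)  1011(✓)  1100(✓)  1101(✓)
size-2^1 implicants → -100(✓)  -101(✓)  01-0  010-(✓)  1-00  10-0  101-  110-(✓)
size-2^2 implicants → -10-
Unchecked terms (primes): -10-, 01-0, 1-00, 10-0, 101-
Minterm coverage:
  m4 ⊆ -10-,01-0
  m5 ⊆ -10- [E]
  m6 ⊆ 01-0 [E]
  m8 ⊆ 1-00,10-0
  m10 ⊆ 10-0,101-
  m11 ⊆ 101- [E]
  m12 ⊆ -10-,1-00
  m13 ⊆ -10- [E]
E = {-10-, 01-0, 101-}
Petrick residual → 1-00
Cover = bc' + a'bd' + ac'd' + ab'c  |cover|=4

4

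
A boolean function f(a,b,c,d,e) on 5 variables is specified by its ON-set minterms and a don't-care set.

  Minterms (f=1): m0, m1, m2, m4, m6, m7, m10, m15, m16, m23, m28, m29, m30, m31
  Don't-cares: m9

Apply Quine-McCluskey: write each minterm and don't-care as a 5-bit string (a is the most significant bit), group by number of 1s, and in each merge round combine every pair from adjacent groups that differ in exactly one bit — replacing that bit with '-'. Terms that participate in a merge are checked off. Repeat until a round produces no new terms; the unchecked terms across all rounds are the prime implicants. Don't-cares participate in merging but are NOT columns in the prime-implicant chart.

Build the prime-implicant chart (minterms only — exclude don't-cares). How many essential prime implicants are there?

[col 0] 00000*, 00001*, 00010*, 00100*, 00110*, 00111*, 01001*, 01010*, 01111*, 10000*, 10111*, 11100*, 11101*, 11110*, 11111*
[col 1] -0000, -0111*, -1111*, 0-001, 0-010, 0-111*, 00-00*, 00-10*, 000-0*, 0000-, 001-0*, 0011-, 1-111*, 111-0*, 111-1*, 1110-*, 1111-*
[col 2] --111, 00--0, 111--
Prime implicants: --111, -0000, 0-001, 0-010, 00--0, 0000-, 0011-, 111--
PI chart (minterm → PIs covering it):
  0 | -0000,00--0,0000-
  1 | 0-001,0000-
  2 | 0-010,00--0
  4 | 00--0  (sole → essential)
  6 | 00--0,0011-
  7 | --111,0011-
  10 | 0-010  (sole → essential)
  15 | --111  (sole → essential)
  16 | -0000  (sole → essential)
  23 | --111  (sole → essential)
  28 | 111--  (sole → essential)
  29 | 111--  (sole → essential)
  30 | 111--  (sole → essential)
  31 | --111,111--
Essential prime implicants: --111, -0000, 0-010, 00--0, 111--

5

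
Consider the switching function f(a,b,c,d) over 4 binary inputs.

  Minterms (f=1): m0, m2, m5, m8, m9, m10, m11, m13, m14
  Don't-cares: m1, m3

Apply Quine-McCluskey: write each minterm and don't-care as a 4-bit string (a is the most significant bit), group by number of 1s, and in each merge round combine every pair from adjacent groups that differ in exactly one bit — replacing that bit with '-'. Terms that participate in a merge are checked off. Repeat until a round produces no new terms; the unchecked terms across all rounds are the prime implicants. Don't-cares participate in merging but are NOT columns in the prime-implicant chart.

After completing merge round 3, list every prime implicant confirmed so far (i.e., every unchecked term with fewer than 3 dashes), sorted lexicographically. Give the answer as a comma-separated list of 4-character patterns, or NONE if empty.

--01, 1-10

[col 0] 0000*, 0001*, 0010*, 0011*, 0101*, 1000*, 1001*, 1010*, 1011*, 1101*, 1110*
[col 1] -000*, -001*, -010*, -011*, -101*, 0-01*, 00-0*, 00-1*, 000-*, 001-*, 1-01*, 1-10, 10-0*, 10-1*, 100-*, 101-*
[col 2] --01, -0-0*, -0-1*, -00-*, -01-*, 00--*, 10--*
[col 3] -0--
Prime implicants: --01, -0--, 1-10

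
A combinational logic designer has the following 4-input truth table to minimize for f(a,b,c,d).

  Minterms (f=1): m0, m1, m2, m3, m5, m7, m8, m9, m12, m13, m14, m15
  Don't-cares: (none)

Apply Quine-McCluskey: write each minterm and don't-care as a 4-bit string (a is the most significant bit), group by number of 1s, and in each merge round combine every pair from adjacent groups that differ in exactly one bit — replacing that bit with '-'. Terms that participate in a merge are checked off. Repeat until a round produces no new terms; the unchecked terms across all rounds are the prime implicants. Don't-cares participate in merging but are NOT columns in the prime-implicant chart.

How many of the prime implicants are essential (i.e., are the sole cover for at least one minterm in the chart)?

[col 0] 0000*, 0001*, 0010*, 0011*, 0101*, 0111*, 1000*, 1001*, 1100*, 1101*, 1110*, 1111*
[col 1] -000*, -001*, -101*, -111*, 0-01*, 0-11*, 00-0*, 00-1*, 000-*, 001-*, 01-1*, 1-00*, 1-01*, 100-*, 11-0*, 11-1*, 110-*, 111-*
[col 2] --01, -00-, -1-1, 0--1, 00--, 1-0-, 11--
Prime implicants: --01, -00-, -1-1, 0--1, 00--, 1-0-, 11--
PI chart (minterm → PIs covering it):
  0 | -00-,00--
  1 | --01,-00-,0--1,00--
  2 | 00--  (sole → essential)
  3 | 0--1,00--
  5 | --01,-1-1,0--1
  7 | -1-1,0--1
  8 | -00-,1-0-
  9 | --01,-00-,1-0-
  12 | 1-0-,11--
  13 | --01,-1-1,1-0-,11--
  14 | 11--  (sole → essential)
  15 | -1-1,11--
Essential prime implicants: 00--, 11--

2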